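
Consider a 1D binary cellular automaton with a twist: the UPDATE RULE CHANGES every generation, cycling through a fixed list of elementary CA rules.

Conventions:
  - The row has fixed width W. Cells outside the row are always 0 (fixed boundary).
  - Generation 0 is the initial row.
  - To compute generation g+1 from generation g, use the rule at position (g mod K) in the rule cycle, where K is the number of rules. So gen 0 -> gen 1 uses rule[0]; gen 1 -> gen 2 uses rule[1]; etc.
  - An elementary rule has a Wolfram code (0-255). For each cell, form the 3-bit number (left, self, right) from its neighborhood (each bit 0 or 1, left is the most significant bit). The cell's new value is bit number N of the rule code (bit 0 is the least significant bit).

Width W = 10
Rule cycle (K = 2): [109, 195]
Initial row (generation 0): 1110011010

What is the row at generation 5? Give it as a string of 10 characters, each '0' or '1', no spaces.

Answer: 0110011011

Derivation:
Gen 0: 1110011010
Gen 1 (rule 109): 1010011110
Gen 2 (rule 195): 0000101110
Gen 3 (rule 109): 1110111010
Gen 4 (rule 195): 0110011000
Gen 5 (rule 109): 0110011011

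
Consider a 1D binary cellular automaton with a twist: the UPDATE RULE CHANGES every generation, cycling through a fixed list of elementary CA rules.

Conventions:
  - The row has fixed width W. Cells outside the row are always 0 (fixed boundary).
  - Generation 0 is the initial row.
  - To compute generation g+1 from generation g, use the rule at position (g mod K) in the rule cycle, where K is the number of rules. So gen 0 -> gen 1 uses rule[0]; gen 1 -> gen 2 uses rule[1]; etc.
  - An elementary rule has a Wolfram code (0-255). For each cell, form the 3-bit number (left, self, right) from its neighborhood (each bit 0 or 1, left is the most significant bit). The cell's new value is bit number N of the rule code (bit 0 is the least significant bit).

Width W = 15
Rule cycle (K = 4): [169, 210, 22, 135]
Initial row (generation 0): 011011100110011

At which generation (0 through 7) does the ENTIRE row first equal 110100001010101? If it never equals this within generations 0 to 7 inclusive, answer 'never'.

Gen 0: 011011100110011
Gen 1 (rule 169): 010111000100010
Gen 2 (rule 210): 100011101010101
Gen 3 (rule 22): 110100001010101
Gen 4 (rule 135): 000101111010101
Gen 5 (rule 169): 110011110101010
Gen 6 (rule 210): 011101110000001
Gen 7 (rule 22): 100000001000011

Answer: 3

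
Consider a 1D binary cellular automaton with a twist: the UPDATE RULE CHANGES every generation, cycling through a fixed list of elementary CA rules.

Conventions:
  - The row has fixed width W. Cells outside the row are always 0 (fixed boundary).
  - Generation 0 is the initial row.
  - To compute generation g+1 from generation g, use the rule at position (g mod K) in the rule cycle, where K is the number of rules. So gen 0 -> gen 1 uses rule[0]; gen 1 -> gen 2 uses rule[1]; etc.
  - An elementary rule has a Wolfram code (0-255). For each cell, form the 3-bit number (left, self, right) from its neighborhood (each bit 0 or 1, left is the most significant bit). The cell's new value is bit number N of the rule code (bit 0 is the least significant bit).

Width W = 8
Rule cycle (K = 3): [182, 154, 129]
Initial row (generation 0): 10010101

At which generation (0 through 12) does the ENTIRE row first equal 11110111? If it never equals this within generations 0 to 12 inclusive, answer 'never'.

Gen 0: 10010101
Gen 1 (rule 182): 11111111
Gen 2 (rule 154): 11111110
Gen 3 (rule 129): 01111100
Gen 4 (rule 182): 10111010
Gen 5 (rule 154): 00110001
Gen 6 (rule 129): 10000100
Gen 7 (rule 182): 11001110
Gen 8 (rule 154): 10111101
Gen 9 (rule 129): 00011000
Gen 10 (rule 182): 00100100
Gen 11 (rule 154): 01011010
Gen 12 (rule 129): 00000000

Answer: never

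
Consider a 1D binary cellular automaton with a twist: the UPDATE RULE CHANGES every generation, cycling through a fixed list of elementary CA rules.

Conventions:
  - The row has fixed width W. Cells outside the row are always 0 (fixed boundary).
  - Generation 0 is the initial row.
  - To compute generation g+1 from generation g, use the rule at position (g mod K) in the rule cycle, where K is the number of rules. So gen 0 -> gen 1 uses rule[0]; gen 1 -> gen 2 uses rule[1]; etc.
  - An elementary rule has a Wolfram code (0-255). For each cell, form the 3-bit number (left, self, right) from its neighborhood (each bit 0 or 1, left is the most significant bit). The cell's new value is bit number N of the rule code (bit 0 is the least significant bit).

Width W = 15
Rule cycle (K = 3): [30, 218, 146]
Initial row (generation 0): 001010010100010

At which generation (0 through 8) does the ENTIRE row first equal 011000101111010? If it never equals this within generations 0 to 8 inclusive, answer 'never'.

Answer: never

Derivation:
Gen 0: 001010010100010
Gen 1 (rule 30): 011011110110111
Gen 2 (rule 218): 111011110110111
Gen 3 (rule 146): 010001100000010
Gen 4 (rule 30): 111011010000111
Gen 5 (rule 218): 111011001001111
Gen 6 (rule 146): 010000110110110
Gen 7 (rule 30): 111001100100101
Gen 8 (rule 218): 111111111011000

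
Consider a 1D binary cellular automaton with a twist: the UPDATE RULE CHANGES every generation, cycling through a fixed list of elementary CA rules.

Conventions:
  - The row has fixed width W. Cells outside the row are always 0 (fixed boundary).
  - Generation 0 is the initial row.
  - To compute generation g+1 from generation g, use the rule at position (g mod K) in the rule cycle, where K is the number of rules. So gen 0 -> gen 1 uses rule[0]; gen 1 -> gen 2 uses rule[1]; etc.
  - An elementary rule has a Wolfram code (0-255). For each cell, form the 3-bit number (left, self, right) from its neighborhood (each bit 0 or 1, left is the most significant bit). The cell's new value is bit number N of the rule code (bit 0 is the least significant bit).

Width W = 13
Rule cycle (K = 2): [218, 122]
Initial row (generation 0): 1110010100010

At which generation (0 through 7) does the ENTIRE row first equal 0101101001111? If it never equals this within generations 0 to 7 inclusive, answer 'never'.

Gen 0: 1110010100010
Gen 1 (rule 218): 1111100010101
Gen 2 (rule 122): 1000110101010
Gen 3 (rule 218): 0101110000001
Gen 4 (rule 122): 1011011000010
Gen 5 (rule 218): 0011011100101
Gen 6 (rule 122): 0111110111010
Gen 7 (rule 218): 1111110111001

Answer: never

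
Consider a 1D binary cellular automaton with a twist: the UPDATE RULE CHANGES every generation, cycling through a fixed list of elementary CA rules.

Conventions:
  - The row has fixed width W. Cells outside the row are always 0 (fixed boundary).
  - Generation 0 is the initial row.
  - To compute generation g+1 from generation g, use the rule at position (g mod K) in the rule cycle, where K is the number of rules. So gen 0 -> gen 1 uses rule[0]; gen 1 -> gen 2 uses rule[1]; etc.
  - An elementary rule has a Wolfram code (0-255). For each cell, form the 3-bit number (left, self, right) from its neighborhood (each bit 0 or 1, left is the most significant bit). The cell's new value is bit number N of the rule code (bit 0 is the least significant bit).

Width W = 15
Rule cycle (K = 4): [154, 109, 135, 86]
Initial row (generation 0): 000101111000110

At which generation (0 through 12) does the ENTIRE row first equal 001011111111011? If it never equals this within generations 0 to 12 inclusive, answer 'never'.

Answer: never

Derivation:
Gen 0: 000101111000110
Gen 1 (rule 154): 001001110101101
Gen 2 (rule 109): 101001011111111
Gen 3 (rule 135): 101011001111110
Gen 4 (rule 86): 101001110000011
Gen 5 (rule 154): 000111101000110
Gen 6 (rule 109): 110100111010110
Gen 7 (rule 135): 000101010010000
Gen 8 (rule 86): 001101011111000
Gen 9 (rule 154): 011000011110100
Gen 10 (rule 109): 011011010011101
Gen 11 (rule 135): 100000010101001
Gen 12 (rule 86): 110000110101111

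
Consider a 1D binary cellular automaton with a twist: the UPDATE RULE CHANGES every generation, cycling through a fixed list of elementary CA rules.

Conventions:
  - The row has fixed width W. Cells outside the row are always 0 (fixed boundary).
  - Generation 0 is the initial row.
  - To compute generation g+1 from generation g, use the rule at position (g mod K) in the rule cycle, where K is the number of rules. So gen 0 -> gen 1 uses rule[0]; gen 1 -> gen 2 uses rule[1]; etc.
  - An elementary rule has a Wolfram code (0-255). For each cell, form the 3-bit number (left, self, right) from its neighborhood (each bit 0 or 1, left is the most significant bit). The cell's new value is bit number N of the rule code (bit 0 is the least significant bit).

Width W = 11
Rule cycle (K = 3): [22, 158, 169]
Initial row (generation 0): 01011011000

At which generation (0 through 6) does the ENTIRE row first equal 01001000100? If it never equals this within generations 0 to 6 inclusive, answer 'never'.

Gen 0: 01011011000
Gen 1 (rule 22): 11000000100
Gen 2 (rule 158): 10100001110
Gen 3 (rule 169): 01001101100
Gen 4 (rule 22): 11110000010
Gen 5 (rule 158): 11101000111
Gen 6 (rule 169): 11010010110

Answer: never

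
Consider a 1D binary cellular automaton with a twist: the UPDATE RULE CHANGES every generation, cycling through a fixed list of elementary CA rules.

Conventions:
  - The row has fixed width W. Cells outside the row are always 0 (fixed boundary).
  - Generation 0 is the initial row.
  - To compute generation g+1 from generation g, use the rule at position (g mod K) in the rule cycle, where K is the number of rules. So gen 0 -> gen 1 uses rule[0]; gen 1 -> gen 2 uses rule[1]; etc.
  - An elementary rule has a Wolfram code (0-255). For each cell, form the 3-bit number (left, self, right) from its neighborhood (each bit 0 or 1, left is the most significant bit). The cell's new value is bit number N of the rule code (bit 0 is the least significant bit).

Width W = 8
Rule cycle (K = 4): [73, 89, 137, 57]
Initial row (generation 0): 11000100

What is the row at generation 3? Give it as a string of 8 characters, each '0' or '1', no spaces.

Answer: 10001001

Derivation:
Gen 0: 11000100
Gen 1 (rule 73): 11010001
Gen 2 (rule 89): 11001100
Gen 3 (rule 137): 10001001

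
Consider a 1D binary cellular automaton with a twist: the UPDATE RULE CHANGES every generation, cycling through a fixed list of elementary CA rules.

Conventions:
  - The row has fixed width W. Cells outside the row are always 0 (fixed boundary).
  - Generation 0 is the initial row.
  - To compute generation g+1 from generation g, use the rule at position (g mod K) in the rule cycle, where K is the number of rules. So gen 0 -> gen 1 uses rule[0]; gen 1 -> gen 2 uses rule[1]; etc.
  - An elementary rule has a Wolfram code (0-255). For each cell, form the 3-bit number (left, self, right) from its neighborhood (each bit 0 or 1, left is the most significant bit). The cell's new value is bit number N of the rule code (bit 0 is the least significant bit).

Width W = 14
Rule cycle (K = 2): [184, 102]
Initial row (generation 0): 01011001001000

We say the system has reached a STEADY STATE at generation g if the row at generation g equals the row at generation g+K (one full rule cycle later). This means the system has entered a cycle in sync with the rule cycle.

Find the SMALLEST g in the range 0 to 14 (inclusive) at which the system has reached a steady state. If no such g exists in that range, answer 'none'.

Answer: none

Derivation:
Gen 0: 01011001001000
Gen 1 (rule 184): 00110100100100
Gen 2 (rule 102): 01011101101100
Gen 3 (rule 184): 00111011011010
Gen 4 (rule 102): 01001101101110
Gen 5 (rule 184): 00101011011101
Gen 6 (rule 102): 01111101100111
Gen 7 (rule 184): 01111011010110
Gen 8 (rule 102): 10001101111010
Gen 9 (rule 184): 01001011110101
Gen 10 (rule 102): 11011100011111
Gen 11 (rule 184): 10111010011110
Gen 12 (rule 102): 11001110100010
Gen 13 (rule 184): 10101101010001
Gen 14 (rule 102): 11110111110011
Gen 15 (rule 184): 11101111101010
Gen 16 (rule 102): 00110000111110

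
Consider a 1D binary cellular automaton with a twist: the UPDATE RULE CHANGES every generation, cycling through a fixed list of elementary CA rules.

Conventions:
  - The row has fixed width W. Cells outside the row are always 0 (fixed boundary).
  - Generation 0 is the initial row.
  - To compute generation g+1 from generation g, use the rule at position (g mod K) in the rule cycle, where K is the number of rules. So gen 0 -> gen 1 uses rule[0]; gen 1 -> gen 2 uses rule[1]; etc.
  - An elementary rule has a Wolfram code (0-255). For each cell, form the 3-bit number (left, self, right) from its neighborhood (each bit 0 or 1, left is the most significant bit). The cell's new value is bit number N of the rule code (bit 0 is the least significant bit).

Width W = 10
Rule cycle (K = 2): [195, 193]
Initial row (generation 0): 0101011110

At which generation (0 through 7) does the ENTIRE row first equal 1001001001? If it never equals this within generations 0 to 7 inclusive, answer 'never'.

Gen 0: 0101011110
Gen 1 (rule 195): 1000001110
Gen 2 (rule 193): 0011100110
Gen 3 (rule 195): 1101101010
Gen 4 (rule 193): 0100100000
Gen 5 (rule 195): 1001001111
Gen 6 (rule 193): 0000000111
Gen 7 (rule 195): 1111111011

Answer: never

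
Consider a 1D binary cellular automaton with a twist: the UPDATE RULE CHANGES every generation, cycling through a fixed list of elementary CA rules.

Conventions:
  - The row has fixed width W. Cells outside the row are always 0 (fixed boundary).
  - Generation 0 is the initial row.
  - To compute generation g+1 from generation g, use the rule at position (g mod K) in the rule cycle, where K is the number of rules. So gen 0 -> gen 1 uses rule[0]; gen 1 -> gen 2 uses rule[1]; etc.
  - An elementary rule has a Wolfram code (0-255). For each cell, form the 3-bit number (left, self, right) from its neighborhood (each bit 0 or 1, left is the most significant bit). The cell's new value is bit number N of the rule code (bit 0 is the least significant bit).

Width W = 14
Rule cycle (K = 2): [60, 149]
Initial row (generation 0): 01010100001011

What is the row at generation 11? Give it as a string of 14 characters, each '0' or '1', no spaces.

Gen 0: 01010100001011
Gen 1 (rule 60): 01111110001110
Gen 2 (rule 149): 00111101100101
Gen 3 (rule 60): 00100011010111
Gen 4 (rule 149): 10111000010010
Gen 5 (rule 60): 11100100011011
Gen 6 (rule 149): 01010111000000
Gen 7 (rule 60): 01111100100000
Gen 8 (rule 149): 00111010111111
Gen 9 (rule 60): 00100111100000
Gen 10 (rule 149): 10110011011111
Gen 11 (rule 60): 11101010110000

Answer: 11101010110000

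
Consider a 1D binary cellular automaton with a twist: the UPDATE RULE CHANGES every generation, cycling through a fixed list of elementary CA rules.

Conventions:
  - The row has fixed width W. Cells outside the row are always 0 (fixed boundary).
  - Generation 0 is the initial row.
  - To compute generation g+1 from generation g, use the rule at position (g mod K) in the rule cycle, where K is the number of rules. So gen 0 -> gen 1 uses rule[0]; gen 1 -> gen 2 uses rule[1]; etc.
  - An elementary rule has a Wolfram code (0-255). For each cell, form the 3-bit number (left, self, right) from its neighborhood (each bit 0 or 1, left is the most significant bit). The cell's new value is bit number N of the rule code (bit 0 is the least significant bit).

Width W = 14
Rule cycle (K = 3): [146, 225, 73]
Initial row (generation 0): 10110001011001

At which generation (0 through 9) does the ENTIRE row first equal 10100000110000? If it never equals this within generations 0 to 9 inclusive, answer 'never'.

Answer: 3

Derivation:
Gen 0: 10110001011001
Gen 1 (rule 146): 00001010000110
Gen 2 (rule 225): 11100100110010
Gen 3 (rule 73): 10100000110000
Gen 4 (rule 146): 00010001001000
Gen 5 (rule 225): 11000100000011
Gen 6 (rule 73): 11010001111011
Gen 7 (rule 146): 00001010110000
Gen 8 (rule 225): 11100101010111
Gen 9 (rule 73): 10100000000101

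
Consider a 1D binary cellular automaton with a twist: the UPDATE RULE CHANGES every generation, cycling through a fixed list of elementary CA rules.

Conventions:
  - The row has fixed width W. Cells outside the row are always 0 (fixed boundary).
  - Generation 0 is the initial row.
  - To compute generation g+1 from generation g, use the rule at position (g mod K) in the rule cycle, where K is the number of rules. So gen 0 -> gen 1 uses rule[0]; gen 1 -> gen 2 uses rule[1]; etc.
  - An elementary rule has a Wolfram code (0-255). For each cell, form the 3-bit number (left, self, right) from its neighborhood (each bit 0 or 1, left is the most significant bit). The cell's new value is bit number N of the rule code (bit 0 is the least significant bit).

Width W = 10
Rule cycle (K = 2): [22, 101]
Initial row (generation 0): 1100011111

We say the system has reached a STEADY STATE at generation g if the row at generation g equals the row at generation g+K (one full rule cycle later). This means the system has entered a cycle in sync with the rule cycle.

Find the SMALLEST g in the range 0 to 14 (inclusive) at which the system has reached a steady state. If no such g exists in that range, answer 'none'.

Gen 0: 1100011111
Gen 1 (rule 22): 0010100000
Gen 2 (rule 101): 1011101111
Gen 3 (rule 22): 1000000000
Gen 4 (rule 101): 1011111111
Gen 5 (rule 22): 1000000000
Gen 6 (rule 101): 1011111111
Gen 7 (rule 22): 1000000000
Gen 8 (rule 101): 1011111111
Gen 9 (rule 22): 1000000000
Gen 10 (rule 101): 1011111111
Gen 11 (rule 22): 1000000000
Gen 12 (rule 101): 1011111111
Gen 13 (rule 22): 1000000000
Gen 14 (rule 101): 1011111111
Gen 15 (rule 22): 1000000000
Gen 16 (rule 101): 1011111111

Answer: 3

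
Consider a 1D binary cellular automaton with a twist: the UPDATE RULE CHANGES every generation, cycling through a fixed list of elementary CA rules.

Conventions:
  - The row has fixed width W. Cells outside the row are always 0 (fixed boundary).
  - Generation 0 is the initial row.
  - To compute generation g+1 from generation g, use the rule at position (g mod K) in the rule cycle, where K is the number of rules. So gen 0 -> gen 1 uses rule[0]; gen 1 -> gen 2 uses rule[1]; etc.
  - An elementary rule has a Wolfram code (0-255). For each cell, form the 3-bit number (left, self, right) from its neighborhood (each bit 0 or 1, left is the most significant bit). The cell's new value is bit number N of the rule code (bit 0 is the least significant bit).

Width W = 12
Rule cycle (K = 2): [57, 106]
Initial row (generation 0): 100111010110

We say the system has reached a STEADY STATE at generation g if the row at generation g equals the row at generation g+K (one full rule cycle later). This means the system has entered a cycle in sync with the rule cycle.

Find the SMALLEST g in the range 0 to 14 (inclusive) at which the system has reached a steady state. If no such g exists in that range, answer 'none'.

Answer: 5

Derivation:
Gen 0: 100111010110
Gen 1 (rule 57): 010100101101
Gen 2 (rule 106): 101001011110
Gen 3 (rule 57): 010100110001
Gen 4 (rule 106): 101001110010
Gen 5 (rule 57): 010101001001
Gen 6 (rule 106): 101010010010
Gen 7 (rule 57): 010101001001
Gen 8 (rule 106): 101010010010
Gen 9 (rule 57): 010101001001
Gen 10 (rule 106): 101010010010
Gen 11 (rule 57): 010101001001
Gen 12 (rule 106): 101010010010
Gen 13 (rule 57): 010101001001
Gen 14 (rule 106): 101010010010
Gen 15 (rule 57): 010101001001
Gen 16 (rule 106): 101010010010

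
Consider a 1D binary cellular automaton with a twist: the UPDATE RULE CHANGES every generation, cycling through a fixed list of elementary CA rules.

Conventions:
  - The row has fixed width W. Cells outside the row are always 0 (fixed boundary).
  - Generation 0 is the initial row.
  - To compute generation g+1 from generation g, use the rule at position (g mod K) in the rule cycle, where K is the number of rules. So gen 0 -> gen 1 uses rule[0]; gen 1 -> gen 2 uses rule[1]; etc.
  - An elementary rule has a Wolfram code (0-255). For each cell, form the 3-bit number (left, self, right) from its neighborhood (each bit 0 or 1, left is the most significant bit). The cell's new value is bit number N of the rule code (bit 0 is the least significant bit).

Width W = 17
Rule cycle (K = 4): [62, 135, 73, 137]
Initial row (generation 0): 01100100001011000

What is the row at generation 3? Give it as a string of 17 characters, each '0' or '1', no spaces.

Answer: 11101100001100000

Derivation:
Gen 0: 01100100001011000
Gen 1 (rule 62): 11011110011110100
Gen 2 (rule 135): 00001100101100101
Gen 3 (rule 73): 11101100001100000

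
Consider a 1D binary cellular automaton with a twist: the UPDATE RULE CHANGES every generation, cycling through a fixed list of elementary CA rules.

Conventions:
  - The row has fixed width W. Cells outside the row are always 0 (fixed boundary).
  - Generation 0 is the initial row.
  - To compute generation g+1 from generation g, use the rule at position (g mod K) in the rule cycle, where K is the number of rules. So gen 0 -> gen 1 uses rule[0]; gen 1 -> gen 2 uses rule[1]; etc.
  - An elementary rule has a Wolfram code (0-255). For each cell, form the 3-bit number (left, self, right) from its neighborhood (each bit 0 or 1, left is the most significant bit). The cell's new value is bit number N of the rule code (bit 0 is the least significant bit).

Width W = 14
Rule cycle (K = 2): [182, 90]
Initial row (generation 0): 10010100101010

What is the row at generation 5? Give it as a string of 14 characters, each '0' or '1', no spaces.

Answer: 01010000001010

Derivation:
Gen 0: 10010100101010
Gen 1 (rule 182): 11111111111111
Gen 2 (rule 90): 10000000000001
Gen 3 (rule 182): 11000000000011
Gen 4 (rule 90): 11100000000111
Gen 5 (rule 182): 01010000001010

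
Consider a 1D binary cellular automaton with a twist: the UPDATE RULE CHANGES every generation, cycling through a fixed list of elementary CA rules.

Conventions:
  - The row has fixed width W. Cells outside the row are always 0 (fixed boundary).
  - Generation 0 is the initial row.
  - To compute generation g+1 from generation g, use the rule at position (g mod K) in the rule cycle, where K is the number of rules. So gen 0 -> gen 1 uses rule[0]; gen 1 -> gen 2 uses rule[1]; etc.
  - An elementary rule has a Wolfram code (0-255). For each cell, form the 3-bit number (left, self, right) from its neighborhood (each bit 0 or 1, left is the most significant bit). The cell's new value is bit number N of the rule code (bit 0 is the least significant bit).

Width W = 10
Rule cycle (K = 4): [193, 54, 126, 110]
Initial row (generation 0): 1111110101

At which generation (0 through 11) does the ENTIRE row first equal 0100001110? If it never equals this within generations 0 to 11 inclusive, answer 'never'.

Answer: never

Derivation:
Gen 0: 1111110101
Gen 1 (rule 193): 0111110000
Gen 2 (rule 54): 1000001000
Gen 3 (rule 126): 1100011100
Gen 4 (rule 110): 1100110100
Gen 5 (rule 193): 0100010001
Gen 6 (rule 54): 1110111011
Gen 7 (rule 126): 1011101111
Gen 8 (rule 110): 1110111001
Gen 9 (rule 193): 0110011000
Gen 10 (rule 54): 1001100100
Gen 11 (rule 126): 1111111110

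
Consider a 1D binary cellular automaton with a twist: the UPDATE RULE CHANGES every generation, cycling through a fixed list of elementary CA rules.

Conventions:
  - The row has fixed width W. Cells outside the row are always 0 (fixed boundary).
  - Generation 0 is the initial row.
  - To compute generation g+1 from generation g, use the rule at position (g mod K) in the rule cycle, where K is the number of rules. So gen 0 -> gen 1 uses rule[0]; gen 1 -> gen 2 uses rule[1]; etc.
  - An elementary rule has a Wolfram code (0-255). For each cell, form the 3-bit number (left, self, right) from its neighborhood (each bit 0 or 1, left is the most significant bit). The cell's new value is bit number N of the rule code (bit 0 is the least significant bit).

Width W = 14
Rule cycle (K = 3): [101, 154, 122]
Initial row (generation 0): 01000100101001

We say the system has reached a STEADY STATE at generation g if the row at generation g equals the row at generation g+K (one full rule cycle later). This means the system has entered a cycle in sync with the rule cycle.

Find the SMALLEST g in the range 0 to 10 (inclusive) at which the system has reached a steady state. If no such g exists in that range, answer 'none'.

Answer: none

Derivation:
Gen 0: 01000100101001
Gen 1 (rule 101): 01010100111001
Gen 2 (rule 154): 10000011110110
Gen 3 (rule 122): 01000110011111
Gen 4 (rule 101): 01010010000001
Gen 5 (rule 154): 10001101000010
Gen 6 (rule 122): 01011110100101
Gen 7 (rule 101): 01100011100111
Gen 8 (rule 154): 11010111011110
Gen 9 (rule 122): 11101101110011
Gen 10 (rule 101): 00110110010001
Gen 11 (rule 154): 01100101101010
Gen 12 (rule 122): 11111011110101
Gen 13 (rule 101): 00001100011111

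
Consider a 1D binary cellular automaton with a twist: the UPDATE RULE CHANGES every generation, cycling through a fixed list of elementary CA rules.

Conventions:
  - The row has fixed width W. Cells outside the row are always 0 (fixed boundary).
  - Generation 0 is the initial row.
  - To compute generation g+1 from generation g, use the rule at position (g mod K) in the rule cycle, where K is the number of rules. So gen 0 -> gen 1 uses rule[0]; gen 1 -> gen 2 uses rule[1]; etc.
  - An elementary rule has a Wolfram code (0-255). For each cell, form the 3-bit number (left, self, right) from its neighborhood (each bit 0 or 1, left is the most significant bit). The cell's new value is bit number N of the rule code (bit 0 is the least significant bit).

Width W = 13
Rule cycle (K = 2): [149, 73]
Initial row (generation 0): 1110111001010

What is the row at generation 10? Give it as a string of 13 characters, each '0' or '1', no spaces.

Answer: 1100000000011

Derivation:
Gen 0: 1110111001010
Gen 1 (rule 149): 0100010101011
Gen 2 (rule 73): 0001000000011
Gen 3 (rule 149): 1101111111000
Gen 4 (rule 73): 1101000001011
Gen 5 (rule 149): 0001111101000
Gen 6 (rule 73): 1101000100011
Gen 7 (rule 149): 0001110111000
Gen 8 (rule 73): 1101010101011
Gen 9 (rule 149): 0001010101000
Gen 10 (rule 73): 1100000000011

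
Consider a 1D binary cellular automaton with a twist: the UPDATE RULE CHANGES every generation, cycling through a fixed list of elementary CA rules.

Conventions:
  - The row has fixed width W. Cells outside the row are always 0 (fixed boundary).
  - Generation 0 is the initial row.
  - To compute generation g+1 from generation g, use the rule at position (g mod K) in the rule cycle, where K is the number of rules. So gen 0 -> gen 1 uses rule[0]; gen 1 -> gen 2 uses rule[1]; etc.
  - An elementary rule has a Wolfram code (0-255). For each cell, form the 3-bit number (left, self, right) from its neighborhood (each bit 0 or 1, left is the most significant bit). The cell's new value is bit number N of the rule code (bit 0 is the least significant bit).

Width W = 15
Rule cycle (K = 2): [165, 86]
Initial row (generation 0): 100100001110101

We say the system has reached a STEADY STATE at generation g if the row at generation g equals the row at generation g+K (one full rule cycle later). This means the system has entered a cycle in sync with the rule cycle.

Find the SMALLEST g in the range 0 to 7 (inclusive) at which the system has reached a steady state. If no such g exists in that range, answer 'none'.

Gen 0: 100100001110101
Gen 1 (rule 165): 100101100101111
Gen 2 (rule 86): 111100111100001
Gen 3 (rule 165): 011000011001101
Gen 4 (rule 86): 101100101110101
Gen 5 (rule 165): 110000110101111
Gen 6 (rule 86): 011001010100001
Gen 7 (rule 165): 000001111101101
Gen 8 (rule 86): 000010000100101
Gen 9 (rule 165): 111010110100111

Answer: none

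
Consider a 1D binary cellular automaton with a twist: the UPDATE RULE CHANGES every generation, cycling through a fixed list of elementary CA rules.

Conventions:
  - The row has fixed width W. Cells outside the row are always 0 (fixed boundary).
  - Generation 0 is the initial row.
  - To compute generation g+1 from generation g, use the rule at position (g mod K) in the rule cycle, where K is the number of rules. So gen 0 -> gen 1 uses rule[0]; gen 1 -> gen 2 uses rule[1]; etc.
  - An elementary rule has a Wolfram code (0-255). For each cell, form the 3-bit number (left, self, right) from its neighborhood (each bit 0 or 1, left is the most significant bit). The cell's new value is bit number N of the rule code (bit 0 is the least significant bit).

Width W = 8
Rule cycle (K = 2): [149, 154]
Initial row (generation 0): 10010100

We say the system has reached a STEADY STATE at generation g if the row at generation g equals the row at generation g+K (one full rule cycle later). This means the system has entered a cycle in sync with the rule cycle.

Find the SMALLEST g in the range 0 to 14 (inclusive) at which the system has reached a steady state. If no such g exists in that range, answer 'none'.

Answer: 10

Derivation:
Gen 0: 10010100
Gen 1 (rule 149): 11010111
Gen 2 (rule 154): 10000110
Gen 3 (rule 149): 11110001
Gen 4 (rule 154): 11101010
Gen 5 (rule 149): 01001011
Gen 6 (rule 154): 10110010
Gen 7 (rule 149): 10001011
Gen 8 (rule 154): 01010010
Gen 9 (rule 149): 01011011
Gen 10 (rule 154): 10010010
Gen 11 (rule 149): 11011011
Gen 12 (rule 154): 10010010
Gen 13 (rule 149): 11011011
Gen 14 (rule 154): 10010010
Gen 15 (rule 149): 11011011
Gen 16 (rule 154): 10010010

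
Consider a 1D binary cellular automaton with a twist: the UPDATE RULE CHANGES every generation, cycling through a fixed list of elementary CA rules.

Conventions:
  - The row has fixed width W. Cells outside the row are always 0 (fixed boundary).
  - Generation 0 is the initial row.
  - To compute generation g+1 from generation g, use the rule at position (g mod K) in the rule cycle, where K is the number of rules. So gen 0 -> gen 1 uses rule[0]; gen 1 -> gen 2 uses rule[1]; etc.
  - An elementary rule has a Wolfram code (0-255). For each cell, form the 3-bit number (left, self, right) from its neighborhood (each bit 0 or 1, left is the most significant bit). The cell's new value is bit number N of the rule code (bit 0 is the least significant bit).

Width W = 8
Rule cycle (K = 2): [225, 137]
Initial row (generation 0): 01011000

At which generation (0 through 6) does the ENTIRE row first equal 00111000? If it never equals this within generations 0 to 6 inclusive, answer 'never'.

Answer: 3

Derivation:
Gen 0: 01011000
Gen 1 (rule 225): 00101011
Gen 2 (rule 137): 10000010
Gen 3 (rule 225): 00111000
Gen 4 (rule 137): 10110011
Gen 5 (rule 225): 01010001
Gen 6 (rule 137): 00000100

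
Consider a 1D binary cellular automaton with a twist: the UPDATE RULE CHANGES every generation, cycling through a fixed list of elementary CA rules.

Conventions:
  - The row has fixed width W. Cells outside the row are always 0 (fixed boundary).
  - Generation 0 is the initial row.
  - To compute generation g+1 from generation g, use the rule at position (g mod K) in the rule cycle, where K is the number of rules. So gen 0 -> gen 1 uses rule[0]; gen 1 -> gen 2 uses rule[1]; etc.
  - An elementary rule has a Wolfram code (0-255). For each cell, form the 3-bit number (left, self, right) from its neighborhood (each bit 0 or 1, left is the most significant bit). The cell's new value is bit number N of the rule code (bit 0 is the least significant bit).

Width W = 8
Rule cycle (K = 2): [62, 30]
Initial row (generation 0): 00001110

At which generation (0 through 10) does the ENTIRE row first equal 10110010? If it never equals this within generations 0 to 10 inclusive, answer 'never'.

Gen 0: 00001110
Gen 1 (rule 62): 00011001
Gen 2 (rule 30): 00110111
Gen 3 (rule 62): 01101100
Gen 4 (rule 30): 11001010
Gen 5 (rule 62): 10111111
Gen 6 (rule 30): 10100000
Gen 7 (rule 62): 11110000
Gen 8 (rule 30): 10001000
Gen 9 (rule 62): 11011100
Gen 10 (rule 30): 10010010

Answer: never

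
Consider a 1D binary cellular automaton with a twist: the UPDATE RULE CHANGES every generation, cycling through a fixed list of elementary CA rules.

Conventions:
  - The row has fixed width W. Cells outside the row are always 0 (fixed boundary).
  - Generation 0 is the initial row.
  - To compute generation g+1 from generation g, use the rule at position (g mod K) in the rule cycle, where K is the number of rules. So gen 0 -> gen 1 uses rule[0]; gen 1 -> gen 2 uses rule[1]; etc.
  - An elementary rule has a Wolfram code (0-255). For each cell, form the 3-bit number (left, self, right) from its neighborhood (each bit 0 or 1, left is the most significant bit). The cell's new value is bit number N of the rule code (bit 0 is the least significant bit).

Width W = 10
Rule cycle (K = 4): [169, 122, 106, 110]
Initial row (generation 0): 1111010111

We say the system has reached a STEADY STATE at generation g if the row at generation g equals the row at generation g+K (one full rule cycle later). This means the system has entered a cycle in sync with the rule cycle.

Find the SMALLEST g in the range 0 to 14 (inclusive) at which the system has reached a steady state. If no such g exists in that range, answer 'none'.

Answer: none

Derivation:
Gen 0: 1111010111
Gen 1 (rule 169): 1110101110
Gen 2 (rule 122): 1011011011
Gen 3 (rule 106): 0111111111
Gen 4 (rule 110): 1100000001
Gen 5 (rule 169): 1001111100
Gen 6 (rule 122): 0111000110
Gen 7 (rule 106): 1101001110
Gen 8 (rule 110): 1111011010
Gen 9 (rule 169): 1110110100
Gen 10 (rule 122): 1011111010
Gen 11 (rule 106): 0110001100
Gen 12 (rule 110): 1110011100
Gen 13 (rule 169): 1100011001
Gen 14 (rule 122): 1110111110
Gen 15 (rule 106): 1011100010
Gen 16 (rule 110): 1110100110
Gen 17 (rule 169): 1101000100
Gen 18 (rule 122): 1110101010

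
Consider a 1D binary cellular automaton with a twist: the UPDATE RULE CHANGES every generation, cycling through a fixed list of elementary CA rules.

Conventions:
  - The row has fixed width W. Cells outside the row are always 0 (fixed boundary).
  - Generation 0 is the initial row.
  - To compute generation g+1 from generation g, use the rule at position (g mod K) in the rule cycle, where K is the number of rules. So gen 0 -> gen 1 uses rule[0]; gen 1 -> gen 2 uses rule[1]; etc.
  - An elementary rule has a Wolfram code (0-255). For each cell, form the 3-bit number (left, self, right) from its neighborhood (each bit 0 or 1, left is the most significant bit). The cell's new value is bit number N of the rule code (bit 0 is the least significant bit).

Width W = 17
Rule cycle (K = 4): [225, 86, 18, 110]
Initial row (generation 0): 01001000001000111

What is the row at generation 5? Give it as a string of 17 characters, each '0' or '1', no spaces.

Gen 0: 01001000001000111
Gen 1 (rule 225): 00000011100010011
Gen 2 (rule 86): 00000100110111101
Gen 3 (rule 18): 00001011000000000
Gen 4 (rule 110): 00011111000000000
Gen 5 (rule 225): 11001111011111111

Answer: 11001111011111111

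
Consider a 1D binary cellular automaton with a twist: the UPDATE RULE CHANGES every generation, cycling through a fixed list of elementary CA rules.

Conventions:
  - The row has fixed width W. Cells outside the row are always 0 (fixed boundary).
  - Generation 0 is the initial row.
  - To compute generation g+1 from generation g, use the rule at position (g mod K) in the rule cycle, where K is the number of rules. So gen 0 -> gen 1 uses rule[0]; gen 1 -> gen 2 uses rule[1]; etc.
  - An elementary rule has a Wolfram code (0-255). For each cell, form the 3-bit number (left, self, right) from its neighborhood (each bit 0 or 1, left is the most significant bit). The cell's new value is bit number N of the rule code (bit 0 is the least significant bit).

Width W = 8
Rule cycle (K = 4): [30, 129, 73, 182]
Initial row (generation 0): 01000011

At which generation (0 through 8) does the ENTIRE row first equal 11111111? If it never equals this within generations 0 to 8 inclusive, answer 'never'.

Gen 0: 01000011
Gen 1 (rule 30): 11100110
Gen 2 (rule 129): 01000000
Gen 3 (rule 73): 00011111
Gen 4 (rule 182): 00101110
Gen 5 (rule 30): 01101001
Gen 6 (rule 129): 00000000
Gen 7 (rule 73): 11111111
Gen 8 (rule 182): 01111110

Answer: 7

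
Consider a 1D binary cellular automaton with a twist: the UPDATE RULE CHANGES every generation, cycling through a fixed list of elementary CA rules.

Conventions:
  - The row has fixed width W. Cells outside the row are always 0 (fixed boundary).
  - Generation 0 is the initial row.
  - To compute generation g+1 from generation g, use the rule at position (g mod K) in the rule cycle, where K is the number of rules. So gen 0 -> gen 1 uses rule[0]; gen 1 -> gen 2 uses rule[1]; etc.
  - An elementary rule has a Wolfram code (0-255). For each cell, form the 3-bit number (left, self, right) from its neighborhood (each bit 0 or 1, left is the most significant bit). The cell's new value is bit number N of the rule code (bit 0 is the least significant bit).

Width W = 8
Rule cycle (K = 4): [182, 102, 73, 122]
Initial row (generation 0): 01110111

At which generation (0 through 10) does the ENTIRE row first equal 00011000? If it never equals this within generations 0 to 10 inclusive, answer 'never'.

Answer: never

Derivation:
Gen 0: 01110111
Gen 1 (rule 182): 10101010
Gen 2 (rule 102): 11111110
Gen 3 (rule 73): 10000010
Gen 4 (rule 122): 01000101
Gen 5 (rule 182): 11101111
Gen 6 (rule 102): 00110001
Gen 7 (rule 73): 10110100
Gen 8 (rule 122): 01111010
Gen 9 (rule 182): 10110111
Gen 10 (rule 102): 11011001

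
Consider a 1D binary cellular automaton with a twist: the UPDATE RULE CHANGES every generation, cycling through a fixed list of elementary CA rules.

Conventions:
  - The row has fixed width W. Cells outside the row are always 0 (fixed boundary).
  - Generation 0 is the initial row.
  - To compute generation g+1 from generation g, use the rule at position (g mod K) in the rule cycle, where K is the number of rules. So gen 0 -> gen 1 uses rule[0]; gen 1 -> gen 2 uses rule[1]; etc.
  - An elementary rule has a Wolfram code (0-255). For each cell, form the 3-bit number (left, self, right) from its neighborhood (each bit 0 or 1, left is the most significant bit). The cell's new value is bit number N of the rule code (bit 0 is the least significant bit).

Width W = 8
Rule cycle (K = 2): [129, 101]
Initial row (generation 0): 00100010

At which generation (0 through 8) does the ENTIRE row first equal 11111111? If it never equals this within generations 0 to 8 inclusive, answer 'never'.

Answer: 4

Derivation:
Gen 0: 00100010
Gen 1 (rule 129): 10001000
Gen 2 (rule 101): 10101011
Gen 3 (rule 129): 00000000
Gen 4 (rule 101): 11111111
Gen 5 (rule 129): 01111110
Gen 6 (rule 101): 00000010
Gen 7 (rule 129): 11111000
Gen 8 (rule 101): 00001011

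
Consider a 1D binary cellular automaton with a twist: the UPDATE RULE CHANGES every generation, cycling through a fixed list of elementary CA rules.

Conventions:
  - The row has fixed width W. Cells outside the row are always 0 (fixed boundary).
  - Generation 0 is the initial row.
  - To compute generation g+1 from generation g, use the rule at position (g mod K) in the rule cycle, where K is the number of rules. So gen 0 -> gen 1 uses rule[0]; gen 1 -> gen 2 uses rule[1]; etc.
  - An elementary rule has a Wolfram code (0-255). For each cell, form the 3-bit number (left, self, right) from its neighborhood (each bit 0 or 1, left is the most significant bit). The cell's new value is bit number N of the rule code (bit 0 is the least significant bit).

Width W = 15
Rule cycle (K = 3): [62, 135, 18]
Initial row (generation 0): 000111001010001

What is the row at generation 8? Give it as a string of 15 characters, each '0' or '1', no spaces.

Answer: 111100010110001

Derivation:
Gen 0: 000111001010001
Gen 1 (rule 62): 001100111111011
Gen 2 (rule 135): 110001011110000
Gen 3 (rule 18): 001010000001000
Gen 4 (rule 62): 011111000011100
Gen 5 (rule 135): 101110011101001
Gen 6 (rule 18): 000001100000110
Gen 7 (rule 62): 000011010001101
Gen 8 (rule 135): 111100010110001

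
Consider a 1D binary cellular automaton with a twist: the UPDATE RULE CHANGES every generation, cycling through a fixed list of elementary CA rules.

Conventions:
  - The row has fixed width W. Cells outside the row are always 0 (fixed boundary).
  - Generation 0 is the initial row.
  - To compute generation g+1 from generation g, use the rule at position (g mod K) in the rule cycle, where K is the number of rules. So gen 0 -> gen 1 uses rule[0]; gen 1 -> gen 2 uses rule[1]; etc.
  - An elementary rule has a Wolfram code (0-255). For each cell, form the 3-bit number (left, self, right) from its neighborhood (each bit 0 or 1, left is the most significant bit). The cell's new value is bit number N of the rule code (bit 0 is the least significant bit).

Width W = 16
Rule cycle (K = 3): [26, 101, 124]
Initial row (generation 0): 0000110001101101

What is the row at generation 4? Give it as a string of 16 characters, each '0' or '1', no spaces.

Gen 0: 0000110001101101
Gen 1 (rule 26): 0001101011001000
Gen 2 (rule 101): 1100111101001011
Gen 3 (rule 124): 1110100111101111
Gen 4 (rule 26): 1000011100001000

Answer: 1000011100001000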